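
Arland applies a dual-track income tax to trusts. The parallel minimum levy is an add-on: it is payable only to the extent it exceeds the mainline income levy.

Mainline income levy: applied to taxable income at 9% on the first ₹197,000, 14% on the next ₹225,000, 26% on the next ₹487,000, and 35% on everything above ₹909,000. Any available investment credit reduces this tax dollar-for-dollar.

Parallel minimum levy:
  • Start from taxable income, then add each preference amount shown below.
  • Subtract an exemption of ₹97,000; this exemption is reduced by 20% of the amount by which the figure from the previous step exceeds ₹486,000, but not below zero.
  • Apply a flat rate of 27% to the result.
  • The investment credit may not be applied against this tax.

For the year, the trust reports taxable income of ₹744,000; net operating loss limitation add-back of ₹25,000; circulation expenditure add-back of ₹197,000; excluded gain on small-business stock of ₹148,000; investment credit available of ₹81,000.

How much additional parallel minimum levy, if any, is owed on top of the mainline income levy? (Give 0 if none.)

Mainline income levy:
  ₹197,000 × 9% = ₹17,730
  ₹225,000 × 14% = ₹31,500
  ₹322,000 × 26% = ₹83,720
  → ₹132,950
  Less investment credit ₹81,000 → ₹51,950

Parallel minimum levy:
  Adjusted income: ₹744,000 + ₹25,000 + ₹197,000 + ₹148,000 = ₹1,114,000
  Exemption: 20% × (₹1,114,000 − ₹486,000) = ₹125,600 ≥ ₹97,000, so the exemption is fully phased out
  Base: ₹1,114,000 − ₹0 = ₹1,114,000
  ₹1,114,000 × 27% = ₹300,780

Excess of parallel minimum levy over mainline income levy: ₹300,780 − ₹51,950 = ₹248,830.

₹248,830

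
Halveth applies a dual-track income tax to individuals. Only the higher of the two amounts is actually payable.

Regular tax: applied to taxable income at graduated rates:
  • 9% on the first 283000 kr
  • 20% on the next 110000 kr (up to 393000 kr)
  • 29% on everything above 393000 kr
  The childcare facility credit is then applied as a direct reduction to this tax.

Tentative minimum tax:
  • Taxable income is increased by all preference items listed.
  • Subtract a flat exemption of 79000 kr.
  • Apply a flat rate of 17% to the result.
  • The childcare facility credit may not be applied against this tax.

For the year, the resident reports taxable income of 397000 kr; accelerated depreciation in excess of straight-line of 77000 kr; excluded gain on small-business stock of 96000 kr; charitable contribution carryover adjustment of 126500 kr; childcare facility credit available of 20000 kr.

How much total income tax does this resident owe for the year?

Regular tax:
  283000 kr × 9% = 25470 kr
  110000 kr × 20% = 22000 kr
  4000 kr × 29% = 1160 kr
  → 48630 kr
  Less childcare facility credit 20000 kr → 28630 kr

Tentative minimum tax:
  Adjusted income: 397000 kr + 77000 kr + 96000 kr + 126500 kr = 696500 kr
  Less exemption 79000 kr → base 617500 kr
  617500 kr × 17% = 104975 kr

104975 kr > 28630 kr, so the tentative minimum tax is the binding amount.

104975 kr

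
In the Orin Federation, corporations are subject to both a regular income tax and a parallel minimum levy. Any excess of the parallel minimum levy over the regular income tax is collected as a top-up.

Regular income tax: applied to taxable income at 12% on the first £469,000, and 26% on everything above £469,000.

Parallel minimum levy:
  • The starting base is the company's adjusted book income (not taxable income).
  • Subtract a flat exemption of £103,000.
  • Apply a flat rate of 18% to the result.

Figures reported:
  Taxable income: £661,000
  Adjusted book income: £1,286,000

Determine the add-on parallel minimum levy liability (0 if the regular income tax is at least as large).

Parallel minimum levy:
  Base (adjusted book income): £1,286,000
  Less exemption £103,000 → base £1,183,000
  £1,183,000 × 18% = £212,940

Regular income tax:
  £469,000 × 12% = £56,280
  £192,000 × 26% = £49,920
  → £106,200

Excess of parallel minimum levy over regular income tax: £212,940 − £106,200 = £106,740.

£106,740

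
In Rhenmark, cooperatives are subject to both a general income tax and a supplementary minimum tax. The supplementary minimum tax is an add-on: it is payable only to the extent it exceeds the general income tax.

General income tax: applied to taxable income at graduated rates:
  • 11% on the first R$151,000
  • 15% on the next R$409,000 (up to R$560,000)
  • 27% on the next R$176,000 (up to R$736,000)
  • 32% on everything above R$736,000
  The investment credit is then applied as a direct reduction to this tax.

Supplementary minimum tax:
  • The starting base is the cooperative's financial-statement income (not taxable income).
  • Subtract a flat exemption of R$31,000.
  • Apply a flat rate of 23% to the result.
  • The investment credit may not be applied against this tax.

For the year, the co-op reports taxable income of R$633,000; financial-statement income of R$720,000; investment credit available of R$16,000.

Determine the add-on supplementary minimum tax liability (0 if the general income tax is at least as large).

R$76,800

Supplementary minimum tax:
  Base (financial-statement income): R$720,000
  Less exemption R$31,000 → base R$689,000
  R$689,000 × 23% = R$158,470

General income tax:
  R$151,000 × 11% = R$16,610
  R$409,000 × 15% = R$61,350
  R$73,000 × 27% = R$19,710
  → R$97,670
  Less investment credit R$16,000 → R$81,670

Excess of supplementary minimum tax over general income tax: R$158,470 − R$81,670 = R$76,800.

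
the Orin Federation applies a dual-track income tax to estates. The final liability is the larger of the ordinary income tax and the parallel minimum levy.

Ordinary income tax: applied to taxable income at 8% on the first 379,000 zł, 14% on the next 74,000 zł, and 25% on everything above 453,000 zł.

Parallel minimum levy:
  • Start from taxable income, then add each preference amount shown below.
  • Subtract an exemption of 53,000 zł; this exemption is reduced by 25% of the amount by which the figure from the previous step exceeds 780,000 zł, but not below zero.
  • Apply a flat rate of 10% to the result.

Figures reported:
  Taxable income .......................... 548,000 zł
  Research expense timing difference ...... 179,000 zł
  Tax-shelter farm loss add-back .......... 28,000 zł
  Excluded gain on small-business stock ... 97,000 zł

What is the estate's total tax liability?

81,700 zł

Ordinary income tax:
  379,000 zł × 8% = 30,320 zł
  74,000 zł × 14% = 10,360 zł
  95,000 zł × 25% = 23,750 zł
  → 64,430 zł

Parallel minimum levy:
  Adjusted income: 548,000 zł + 179,000 zł + 28,000 zł + 97,000 zł = 852,000 zł
  Exemption: 53,000 zł − 25% × (852,000 zł − 780,000 zł) = 53,000 zł − 18,000 zł = 35,000 zł
  Base: 852,000 zł − 35,000 zł = 817,000 zł
  817,000 zł × 10% = 81,700 zł

81,700 zł > 64,430 zł, so the parallel minimum levy is the binding amount.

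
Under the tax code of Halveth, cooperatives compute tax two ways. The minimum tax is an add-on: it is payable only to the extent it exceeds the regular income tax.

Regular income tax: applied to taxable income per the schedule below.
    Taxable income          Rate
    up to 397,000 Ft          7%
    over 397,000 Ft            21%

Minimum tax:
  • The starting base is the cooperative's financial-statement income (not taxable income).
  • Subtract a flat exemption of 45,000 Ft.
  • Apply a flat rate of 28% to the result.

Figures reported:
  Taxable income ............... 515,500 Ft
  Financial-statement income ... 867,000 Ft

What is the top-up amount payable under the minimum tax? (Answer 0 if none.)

177,485 Ft

Minimum tax:
  Base (financial-statement income): 867,000 Ft
  Less exemption 45,000 Ft → base 822,000 Ft
  822,000 Ft × 28% = 230,160 Ft

Regular income tax:
  397,000 Ft × 7% = 27,790 Ft
  118,500 Ft × 21% = 24,885 Ft
  → 52,675 Ft

Excess of minimum tax over regular income tax: 230,160 Ft − 52,675 Ft = 177,485 Ft.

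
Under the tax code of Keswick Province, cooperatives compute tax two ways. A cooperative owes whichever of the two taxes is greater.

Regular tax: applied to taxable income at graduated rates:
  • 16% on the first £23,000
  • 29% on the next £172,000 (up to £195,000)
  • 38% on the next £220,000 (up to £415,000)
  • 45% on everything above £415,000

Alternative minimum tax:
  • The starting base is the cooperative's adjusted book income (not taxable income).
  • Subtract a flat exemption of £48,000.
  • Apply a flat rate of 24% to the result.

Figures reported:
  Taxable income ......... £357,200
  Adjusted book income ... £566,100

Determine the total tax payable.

Alternative minimum tax:
  Base (adjusted book income): £566,100
  Less exemption £48,000 → base £518,100
  £518,100 × 24% = £124,344

Regular tax:
  £23,000 × 16% = £3,680
  £172,000 × 29% = £49,880
  £162,200 × 38% = £61,636
  → £115,196

£124,344 > £115,196, so the alternative minimum tax is the binding amount.

£124,344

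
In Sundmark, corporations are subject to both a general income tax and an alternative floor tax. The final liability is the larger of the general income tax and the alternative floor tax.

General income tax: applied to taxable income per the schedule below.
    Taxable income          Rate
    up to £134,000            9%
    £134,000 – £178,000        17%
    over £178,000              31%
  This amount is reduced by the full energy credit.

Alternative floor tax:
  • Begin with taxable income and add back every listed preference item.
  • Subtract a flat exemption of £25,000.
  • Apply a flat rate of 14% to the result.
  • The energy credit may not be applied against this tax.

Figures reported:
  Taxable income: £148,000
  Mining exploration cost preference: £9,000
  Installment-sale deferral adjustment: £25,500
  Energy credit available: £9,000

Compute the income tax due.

General income tax:
  £134,000 × 9% = £12,060
  £14,000 × 17% = £2,380
  → £14,440
  Less energy credit £9,000 → £5,440

Alternative floor tax:
  Adjusted income: £148,000 + £9,000 + £25,500 = £182,500
  Less exemption £25,000 → base £157,500
  £157,500 × 14% = £22,050

£22,050 > £5,440, so the alternative floor tax is the binding amount.

£22,050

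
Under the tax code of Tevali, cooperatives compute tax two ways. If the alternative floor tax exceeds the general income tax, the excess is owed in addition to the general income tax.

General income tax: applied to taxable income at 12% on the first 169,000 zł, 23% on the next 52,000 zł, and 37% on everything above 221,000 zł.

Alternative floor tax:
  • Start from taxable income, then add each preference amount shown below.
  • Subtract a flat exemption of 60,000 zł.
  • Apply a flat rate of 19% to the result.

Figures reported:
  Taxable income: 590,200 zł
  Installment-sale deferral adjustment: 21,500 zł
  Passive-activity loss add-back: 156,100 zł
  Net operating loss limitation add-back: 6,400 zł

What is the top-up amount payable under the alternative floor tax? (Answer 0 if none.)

Alternative floor tax:
  Adjusted income: 590,200 zł + 21,500 zł + 156,100 zł + 6,400 zł = 774,200 zł
  Less exemption 60,000 zł → base 714,200 zł
  714,200 zł × 19% = 135,698 zł

General income tax:
  169,000 zł × 12% = 20,280 zł
  52,000 zł × 23% = 11,960 zł
  369,200 zł × 37% = 136,604 zł
  → 168,844 zł

135,698 zł ≤ 168,844 zł, so no add-on is due.

0 zł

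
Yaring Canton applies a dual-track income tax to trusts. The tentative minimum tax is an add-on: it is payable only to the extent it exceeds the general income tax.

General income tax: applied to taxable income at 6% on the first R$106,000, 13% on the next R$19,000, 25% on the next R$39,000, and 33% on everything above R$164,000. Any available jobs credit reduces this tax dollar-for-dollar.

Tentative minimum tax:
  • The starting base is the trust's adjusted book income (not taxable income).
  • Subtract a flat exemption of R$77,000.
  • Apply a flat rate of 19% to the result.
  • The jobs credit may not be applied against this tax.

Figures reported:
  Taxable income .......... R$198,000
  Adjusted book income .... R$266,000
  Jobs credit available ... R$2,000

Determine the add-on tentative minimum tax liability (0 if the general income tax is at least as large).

General income tax:
  R$106,000 × 6% = R$6,360
  R$19,000 × 13% = R$2,470
  R$39,000 × 25% = R$9,750
  R$34,000 × 33% = R$11,220
  → R$29,800
  Less jobs credit R$2,000 → R$27,800

Tentative minimum tax:
  Base (adjusted book income): R$266,000
  Less exemption R$77,000 → base R$189,000
  R$189,000 × 19% = R$35,910

Excess of tentative minimum tax over general income tax: R$35,910 − R$27,800 = R$8,110.

R$8,110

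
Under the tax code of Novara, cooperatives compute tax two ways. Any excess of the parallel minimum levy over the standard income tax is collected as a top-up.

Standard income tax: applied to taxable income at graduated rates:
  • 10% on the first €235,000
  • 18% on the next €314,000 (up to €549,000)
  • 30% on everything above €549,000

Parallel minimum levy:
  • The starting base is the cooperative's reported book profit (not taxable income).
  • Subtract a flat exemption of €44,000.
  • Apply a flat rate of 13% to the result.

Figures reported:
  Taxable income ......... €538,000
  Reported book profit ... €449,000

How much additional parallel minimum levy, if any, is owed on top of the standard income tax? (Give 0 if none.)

€0

Parallel minimum levy:
  Base (reported book profit): €449,000
  Less exemption €44,000 → base €405,000
  €405,000 × 13% = €52,650

Standard income tax:
  €235,000 × 10% = €23,500
  €303,000 × 18% = €54,540
  → €78,040

€52,650 ≤ €78,040, so no add-on is due.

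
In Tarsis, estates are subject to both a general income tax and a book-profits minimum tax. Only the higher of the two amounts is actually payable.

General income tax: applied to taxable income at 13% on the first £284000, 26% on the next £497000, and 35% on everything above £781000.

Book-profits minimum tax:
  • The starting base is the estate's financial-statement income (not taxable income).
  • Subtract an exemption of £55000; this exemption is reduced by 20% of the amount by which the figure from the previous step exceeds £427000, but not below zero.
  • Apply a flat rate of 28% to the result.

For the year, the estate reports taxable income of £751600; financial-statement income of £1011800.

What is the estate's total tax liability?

£283304

Book-profits minimum tax:
  Base (financial-statement income): £1011800
  Exemption: 20% × (£1011800 − £427000) = £116960 ≥ £55000, so the exemption is fully phased out
  Base: £1011800 − £0 = £1011800
  £1011800 × 28% = £283304

General income tax:
  £284000 × 13% = £36920
  £467600 × 26% = £121576
  → £158496

£283304 > £158496, so the book-profits minimum tax is the binding amount.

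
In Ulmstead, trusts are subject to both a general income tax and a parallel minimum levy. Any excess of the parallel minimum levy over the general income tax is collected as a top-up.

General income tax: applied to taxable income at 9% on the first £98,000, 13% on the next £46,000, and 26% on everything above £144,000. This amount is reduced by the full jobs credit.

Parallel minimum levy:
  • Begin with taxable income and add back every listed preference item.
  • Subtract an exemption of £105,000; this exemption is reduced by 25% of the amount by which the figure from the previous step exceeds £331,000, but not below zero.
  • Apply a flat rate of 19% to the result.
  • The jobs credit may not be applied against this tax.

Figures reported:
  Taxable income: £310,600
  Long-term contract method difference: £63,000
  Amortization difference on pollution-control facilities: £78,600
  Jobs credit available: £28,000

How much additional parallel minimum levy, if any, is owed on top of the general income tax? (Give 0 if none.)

£41,609

Parallel minimum levy:
  Adjusted income: £310,600 + £63,000 + £78,600 = £452,200
  Exemption: £105,000 − 25% × (£452,200 − £331,000) = £105,000 − £30,300 = £74,700
  Base: £452,200 − £74,700 = £377,500
  £377,500 × 19% = £71,725

General income tax:
  £98,000 × 9% = £8,820
  £46,000 × 13% = £5,980
  £166,600 × 26% = £43,316
  → £58,116
  Less jobs credit £28,000 → £30,116

Excess of parallel minimum levy over general income tax: £71,725 − £30,116 = £41,609.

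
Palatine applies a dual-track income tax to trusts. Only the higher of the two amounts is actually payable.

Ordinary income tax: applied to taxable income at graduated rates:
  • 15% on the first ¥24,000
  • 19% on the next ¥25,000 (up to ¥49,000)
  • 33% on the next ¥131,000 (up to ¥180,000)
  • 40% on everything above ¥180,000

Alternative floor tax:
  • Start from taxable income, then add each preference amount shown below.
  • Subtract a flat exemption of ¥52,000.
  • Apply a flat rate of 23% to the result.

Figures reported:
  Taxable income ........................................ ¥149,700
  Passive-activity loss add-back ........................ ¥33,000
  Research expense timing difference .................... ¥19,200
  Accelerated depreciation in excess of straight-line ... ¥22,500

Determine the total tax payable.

Alternative floor tax:
  Adjusted income: ¥149,700 + ¥33,000 + ¥19,200 + ¥22,500 = ¥224,400
  Less exemption ¥52,000 → base ¥172,400
  ¥172,400 × 23% = ¥39,652

Ordinary income tax:
  ¥24,000 × 15% = ¥3,600
  ¥25,000 × 19% = ¥4,750
  ¥100,700 × 33% = ¥33,231
  → ¥41,581

¥41,581 > ¥39,652, so the ordinary income tax governs.

¥41,581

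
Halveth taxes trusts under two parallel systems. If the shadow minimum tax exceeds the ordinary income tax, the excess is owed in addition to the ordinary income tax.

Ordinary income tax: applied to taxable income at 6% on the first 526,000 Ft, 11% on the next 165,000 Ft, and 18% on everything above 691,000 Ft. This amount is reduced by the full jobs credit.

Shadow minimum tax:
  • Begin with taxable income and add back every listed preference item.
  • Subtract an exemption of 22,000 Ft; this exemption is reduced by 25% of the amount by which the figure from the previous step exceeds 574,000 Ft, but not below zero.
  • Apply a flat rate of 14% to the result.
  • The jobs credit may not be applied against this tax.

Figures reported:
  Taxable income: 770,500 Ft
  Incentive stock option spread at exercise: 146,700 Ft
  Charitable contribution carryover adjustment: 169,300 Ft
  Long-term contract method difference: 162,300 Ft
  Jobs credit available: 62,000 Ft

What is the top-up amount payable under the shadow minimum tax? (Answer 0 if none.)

Shadow minimum tax:
  Adjusted income: 770,500 Ft + 146,700 Ft + 169,300 Ft + 162,300 Ft = 1,248,800 Ft
  Exemption: 25% × (1,248,800 Ft − 574,000 Ft) = 168,700 Ft ≥ 22,000 Ft, so the exemption is fully phased out
  Base: 1,248,800 Ft − 0 Ft = 1,248,800 Ft
  1,248,800 Ft × 14% = 174,832 Ft

Ordinary income tax:
  526,000 Ft × 6% = 31,560 Ft
  165,000 Ft × 11% = 18,150 Ft
  79,500 Ft × 18% = 14,310 Ft
  → 64,020 Ft
  Less jobs credit 62,000 Ft → 2,020 Ft

Excess of shadow minimum tax over ordinary income tax: 174,832 Ft − 2,020 Ft = 172,812 Ft.

172,812 Ft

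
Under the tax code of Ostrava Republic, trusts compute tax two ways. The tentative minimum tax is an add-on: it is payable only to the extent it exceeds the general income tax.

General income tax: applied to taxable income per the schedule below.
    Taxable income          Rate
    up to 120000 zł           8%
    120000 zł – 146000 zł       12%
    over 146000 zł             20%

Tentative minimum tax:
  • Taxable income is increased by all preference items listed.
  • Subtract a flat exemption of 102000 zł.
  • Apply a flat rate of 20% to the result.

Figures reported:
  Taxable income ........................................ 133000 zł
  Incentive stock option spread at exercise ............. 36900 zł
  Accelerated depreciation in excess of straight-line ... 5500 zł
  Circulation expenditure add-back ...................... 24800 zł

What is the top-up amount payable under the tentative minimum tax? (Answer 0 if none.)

8480 zł

Tentative minimum tax:
  Adjusted income: 133000 zł + 36900 zł + 5500 zł + 24800 zł = 200200 zł
  Less exemption 102000 zł → base 98200 zł
  98200 zł × 20% = 19640 zł

General income tax:
  120000 zł × 8% = 9600 zł
  13000 zł × 12% = 1560 zł
  → 11160 zł

Excess of tentative minimum tax over general income tax: 19640 zł − 11160 zł = 8480 zł.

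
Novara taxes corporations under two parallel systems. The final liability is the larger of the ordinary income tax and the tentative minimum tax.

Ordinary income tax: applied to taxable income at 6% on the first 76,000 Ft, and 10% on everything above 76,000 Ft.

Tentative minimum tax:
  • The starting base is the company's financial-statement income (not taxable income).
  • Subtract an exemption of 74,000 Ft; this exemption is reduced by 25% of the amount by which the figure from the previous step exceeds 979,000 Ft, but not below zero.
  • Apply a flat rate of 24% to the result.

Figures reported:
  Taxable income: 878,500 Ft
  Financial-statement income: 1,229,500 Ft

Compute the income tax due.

Ordinary income tax:
  76,000 Ft × 6% = 4,560 Ft
  802,500 Ft × 10% = 80,250 Ft
  → 84,810 Ft

Tentative minimum tax:
  Base (financial-statement income): 1,229,500 Ft
  Exemption: 74,000 Ft − 25% × (1,229,500 Ft − 979,000 Ft) = 74,000 Ft − 62,625 Ft = 11,375 Ft
  Base: 1,229,500 Ft − 11,375 Ft = 1,218,125 Ft
  1,218,125 Ft × 24% = 292,350 Ft

292,350 Ft > 84,810 Ft, so the tentative minimum tax is the binding amount.

292,350 Ft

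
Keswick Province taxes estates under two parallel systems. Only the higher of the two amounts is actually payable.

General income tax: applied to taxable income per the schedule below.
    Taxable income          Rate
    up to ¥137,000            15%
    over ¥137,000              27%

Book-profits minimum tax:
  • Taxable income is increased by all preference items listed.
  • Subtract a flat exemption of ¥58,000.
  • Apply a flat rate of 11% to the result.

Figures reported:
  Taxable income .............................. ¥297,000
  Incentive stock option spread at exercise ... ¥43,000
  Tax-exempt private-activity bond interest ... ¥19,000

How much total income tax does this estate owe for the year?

Book-profits minimum tax:
  Adjusted income: ¥297,000 + ¥43,000 + ¥19,000 = ¥359,000
  Less exemption ¥58,000 → base ¥301,000
  ¥301,000 × 11% = ¥33,110

General income tax:
  ¥137,000 × 15% = ¥20,550
  ¥160,000 × 27% = ¥43,200
  → ¥63,750

¥63,750 > ¥33,110, so the general income tax governs.

¥63,750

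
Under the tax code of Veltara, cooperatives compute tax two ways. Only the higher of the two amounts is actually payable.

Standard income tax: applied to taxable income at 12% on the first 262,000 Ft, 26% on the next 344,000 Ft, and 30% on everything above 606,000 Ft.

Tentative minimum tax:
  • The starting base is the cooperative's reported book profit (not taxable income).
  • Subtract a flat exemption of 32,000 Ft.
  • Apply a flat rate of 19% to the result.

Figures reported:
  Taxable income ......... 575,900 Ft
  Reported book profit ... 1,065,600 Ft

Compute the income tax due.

196,384 Ft

Standard income tax:
  262,000 Ft × 12% = 31,440 Ft
  313,900 Ft × 26% = 81,614 Ft
  → 113,054 Ft

Tentative minimum tax:
  Base (reported book profit): 1,065,600 Ft
  Less exemption 32,000 Ft → base 1,033,600 Ft
  1,033,600 Ft × 19% = 196,384 Ft

196,384 Ft > 113,054 Ft, so the tentative minimum tax is the binding amount.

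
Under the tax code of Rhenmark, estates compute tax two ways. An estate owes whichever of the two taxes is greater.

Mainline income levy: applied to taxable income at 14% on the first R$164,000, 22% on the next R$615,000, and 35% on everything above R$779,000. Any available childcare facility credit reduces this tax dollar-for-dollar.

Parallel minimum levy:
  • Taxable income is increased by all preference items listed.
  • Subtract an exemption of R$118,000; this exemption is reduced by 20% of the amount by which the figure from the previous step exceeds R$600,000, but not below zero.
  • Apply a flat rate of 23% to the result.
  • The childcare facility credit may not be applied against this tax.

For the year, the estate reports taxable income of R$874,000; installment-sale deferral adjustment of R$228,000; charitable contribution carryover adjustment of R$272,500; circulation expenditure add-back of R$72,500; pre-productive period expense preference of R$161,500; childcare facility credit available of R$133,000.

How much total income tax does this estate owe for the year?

Parallel minimum levy:
  Adjusted income: R$874,000 + R$228,000 + R$272,500 + R$72,500 + R$161,500 = R$1,608,500
  Exemption: 20% × (R$1,608,500 − R$600,000) = R$201,700 ≥ R$118,000, so the exemption is fully phased out
  Base: R$1,608,500 − R$0 = R$1,608,500
  R$1,608,500 × 23% = R$369,955

Mainline income levy:
  R$164,000 × 14% = R$22,960
  R$615,000 × 22% = R$135,300
  R$95,000 × 35% = R$33,250
  → R$191,510
  Less childcare facility credit R$133,000 → R$58,510

R$369,955 > R$58,510, so the parallel minimum levy is the binding amount.

R$369,955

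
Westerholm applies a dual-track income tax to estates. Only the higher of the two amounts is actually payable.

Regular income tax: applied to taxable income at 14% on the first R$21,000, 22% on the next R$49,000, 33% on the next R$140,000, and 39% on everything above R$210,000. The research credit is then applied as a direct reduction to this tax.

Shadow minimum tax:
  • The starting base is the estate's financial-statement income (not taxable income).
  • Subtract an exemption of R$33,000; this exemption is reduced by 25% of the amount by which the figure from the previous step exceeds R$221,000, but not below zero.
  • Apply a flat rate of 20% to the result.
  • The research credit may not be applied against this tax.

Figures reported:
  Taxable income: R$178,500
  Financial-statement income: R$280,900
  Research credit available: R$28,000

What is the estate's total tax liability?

R$52,575

Regular income tax:
  R$21,000 × 14% = R$2,940
  R$49,000 × 22% = R$10,780
  R$108,500 × 33% = R$35,805
  → R$49,525
  Less research credit R$28,000 → R$21,525

Shadow minimum tax:
  Base (financial-statement income): R$280,900
  Exemption: R$33,000 − 25% × (R$280,900 − R$221,000) = R$33,000 − R$14,975 = R$18,025
  Base: R$280,900 − R$18,025 = R$262,875
  R$262,875 × 20% = R$52,575

R$52,575 > R$21,525, so the shadow minimum tax is the binding amount.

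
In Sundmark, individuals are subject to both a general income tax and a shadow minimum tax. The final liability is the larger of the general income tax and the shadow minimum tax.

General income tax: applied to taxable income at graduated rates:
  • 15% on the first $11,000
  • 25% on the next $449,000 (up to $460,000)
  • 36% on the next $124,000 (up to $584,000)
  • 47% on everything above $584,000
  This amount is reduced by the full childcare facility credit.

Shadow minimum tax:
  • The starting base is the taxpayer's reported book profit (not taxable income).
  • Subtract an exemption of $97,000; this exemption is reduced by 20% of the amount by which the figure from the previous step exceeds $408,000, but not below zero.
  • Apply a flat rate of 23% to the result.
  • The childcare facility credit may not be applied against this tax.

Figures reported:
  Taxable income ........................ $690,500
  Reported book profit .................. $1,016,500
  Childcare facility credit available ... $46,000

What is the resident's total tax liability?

$233,795

Shadow minimum tax:
  Base (reported book profit): $1,016,500
  Exemption: 20% × ($1,016,500 − $408,000) = $121,700 ≥ $97,000, so the exemption is fully phased out
  Base: $1,016,500 − $0 = $1,016,500
  $1,016,500 × 23% = $233,795

General income tax:
  $11,000 × 15% = $1,650
  $449,000 × 25% = $112,250
  $124,000 × 36% = $44,640
  $106,500 × 47% = $50,055
  → $208,595
  Less childcare facility credit $46,000 → $162,595

$233,795 > $162,595, so the shadow minimum tax is the binding amount.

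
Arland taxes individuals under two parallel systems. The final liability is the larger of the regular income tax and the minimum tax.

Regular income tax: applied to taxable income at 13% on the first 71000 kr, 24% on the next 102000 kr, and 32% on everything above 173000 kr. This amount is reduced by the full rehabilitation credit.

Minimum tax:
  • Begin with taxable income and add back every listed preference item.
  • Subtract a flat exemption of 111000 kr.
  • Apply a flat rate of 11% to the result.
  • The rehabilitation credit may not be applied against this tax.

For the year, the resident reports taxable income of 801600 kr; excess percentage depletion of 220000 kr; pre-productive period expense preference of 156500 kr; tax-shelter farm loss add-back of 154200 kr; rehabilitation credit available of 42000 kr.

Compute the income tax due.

192862 kr

Regular income tax:
  71000 kr × 13% = 9230 kr
  102000 kr × 24% = 24480 kr
  628600 kr × 32% = 201152 kr
  → 234862 kr
  Less rehabilitation credit 42000 kr → 192862 kr

Minimum tax:
  Adjusted income: 801600 kr + 220000 kr + 156500 kr + 154200 kr = 1332300 kr
  Less exemption 111000 kr → base 1221300 kr
  1221300 kr × 11% = 134343 kr

192862 kr > 134343 kr, so the regular income tax governs.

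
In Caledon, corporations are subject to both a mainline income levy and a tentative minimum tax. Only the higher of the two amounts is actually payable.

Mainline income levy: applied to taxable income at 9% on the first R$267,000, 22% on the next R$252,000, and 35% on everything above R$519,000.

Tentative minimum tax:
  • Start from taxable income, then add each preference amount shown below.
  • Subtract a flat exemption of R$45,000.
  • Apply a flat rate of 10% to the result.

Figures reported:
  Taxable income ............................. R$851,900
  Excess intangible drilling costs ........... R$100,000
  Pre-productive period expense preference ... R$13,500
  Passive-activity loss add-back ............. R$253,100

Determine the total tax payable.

R$195,985

Tentative minimum tax:
  Adjusted income: R$851,900 + R$100,000 + R$13,500 + R$253,100 = R$1,218,500
  Less exemption R$45,000 → base R$1,173,500
  R$1,173,500 × 10% = R$117,350

Mainline income levy:
  R$267,000 × 9% = R$24,030
  R$252,000 × 22% = R$55,440
  R$332,900 × 35% = R$116,515
  → R$195,985

R$195,985 > R$117,350, so the mainline income levy governs.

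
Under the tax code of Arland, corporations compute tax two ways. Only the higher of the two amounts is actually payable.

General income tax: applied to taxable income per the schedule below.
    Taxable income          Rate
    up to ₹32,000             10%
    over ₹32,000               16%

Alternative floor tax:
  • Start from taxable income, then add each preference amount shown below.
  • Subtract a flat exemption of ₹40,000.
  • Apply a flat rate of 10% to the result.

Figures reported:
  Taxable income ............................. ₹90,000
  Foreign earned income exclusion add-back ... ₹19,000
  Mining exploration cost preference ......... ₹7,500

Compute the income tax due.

General income tax:
  ₹32,000 × 10% = ₹3,200
  ₹58,000 × 16% = ₹9,280
  → ₹12,480

Alternative floor tax:
  Adjusted income: ₹90,000 + ₹19,000 + ₹7,500 = ₹116,500
  Less exemption ₹40,000 → base ₹76,500
  ₹76,500 × 10% = ₹7,650

₹12,480 > ₹7,650, so the general income tax governs.

₹12,480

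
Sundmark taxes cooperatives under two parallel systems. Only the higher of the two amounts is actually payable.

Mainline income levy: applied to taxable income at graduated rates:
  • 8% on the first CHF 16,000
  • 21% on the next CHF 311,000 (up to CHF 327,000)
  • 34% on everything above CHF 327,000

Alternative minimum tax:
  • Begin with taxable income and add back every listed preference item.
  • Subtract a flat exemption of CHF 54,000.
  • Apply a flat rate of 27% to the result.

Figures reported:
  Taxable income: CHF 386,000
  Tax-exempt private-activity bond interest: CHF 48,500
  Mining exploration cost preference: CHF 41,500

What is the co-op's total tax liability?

Alternative minimum tax:
  Adjusted income: CHF 386,000 + CHF 48,500 + CHF 41,500 = CHF 476,000
  Less exemption CHF 54,000 → base CHF 422,000
  CHF 422,000 × 27% = CHF 113,940

Mainline income levy:
  CHF 16,000 × 8% = CHF 1,280
  CHF 311,000 × 21% = CHF 65,310
  CHF 59,000 × 34% = CHF 20,060
  → CHF 86,650

CHF 113,940 > CHF 86,650, so the alternative minimum tax is the binding amount.

CHF 113,940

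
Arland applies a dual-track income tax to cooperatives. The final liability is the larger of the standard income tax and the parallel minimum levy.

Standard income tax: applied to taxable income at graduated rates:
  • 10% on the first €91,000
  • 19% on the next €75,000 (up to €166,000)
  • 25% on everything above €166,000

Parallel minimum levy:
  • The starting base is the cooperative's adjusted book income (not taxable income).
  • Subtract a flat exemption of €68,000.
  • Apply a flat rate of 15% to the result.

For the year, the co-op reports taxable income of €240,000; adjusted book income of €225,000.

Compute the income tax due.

Standard income tax:
  €91,000 × 10% = €9,100
  €75,000 × 19% = €14,250
  €74,000 × 25% = €18,500
  → €41,850

Parallel minimum levy:
  Base (adjusted book income): €225,000
  Less exemption €68,000 → base €157,000
  €157,000 × 15% = €23,550

€41,850 > €23,550, so the standard income tax governs.

€41,850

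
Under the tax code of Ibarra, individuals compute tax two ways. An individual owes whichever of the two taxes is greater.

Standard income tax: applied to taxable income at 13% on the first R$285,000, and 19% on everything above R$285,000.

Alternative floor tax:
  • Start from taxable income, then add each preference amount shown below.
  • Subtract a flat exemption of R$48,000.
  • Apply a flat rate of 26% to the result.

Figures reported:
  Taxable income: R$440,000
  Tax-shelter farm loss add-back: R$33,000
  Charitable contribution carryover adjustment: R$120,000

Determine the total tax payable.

Standard income tax:
  R$285,000 × 13% = R$37,050
  R$155,000 × 19% = R$29,450
  → R$66,500

Alternative floor tax:
  Adjusted income: R$440,000 + R$33,000 + R$120,000 = R$593,000
  Less exemption R$48,000 → base R$545,000
  R$545,000 × 26% = R$141,700

R$141,700 > R$66,500, so the alternative floor tax is the binding amount.

R$141,700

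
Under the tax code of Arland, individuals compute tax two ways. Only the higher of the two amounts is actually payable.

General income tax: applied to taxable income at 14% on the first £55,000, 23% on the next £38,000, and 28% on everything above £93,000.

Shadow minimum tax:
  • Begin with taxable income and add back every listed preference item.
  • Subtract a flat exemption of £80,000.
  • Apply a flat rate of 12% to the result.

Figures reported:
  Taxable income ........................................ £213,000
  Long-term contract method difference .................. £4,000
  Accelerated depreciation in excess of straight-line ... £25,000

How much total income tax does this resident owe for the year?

£50,040

General income tax:
  £55,000 × 14% = £7,700
  £38,000 × 23% = £8,740
  £120,000 × 28% = £33,600
  → £50,040

Shadow minimum tax:
  Adjusted income: £213,000 + £4,000 + £25,000 = £242,000
  Less exemption £80,000 → base £162,000
  £162,000 × 12% = £19,440

£50,040 > £19,440, so the general income tax governs.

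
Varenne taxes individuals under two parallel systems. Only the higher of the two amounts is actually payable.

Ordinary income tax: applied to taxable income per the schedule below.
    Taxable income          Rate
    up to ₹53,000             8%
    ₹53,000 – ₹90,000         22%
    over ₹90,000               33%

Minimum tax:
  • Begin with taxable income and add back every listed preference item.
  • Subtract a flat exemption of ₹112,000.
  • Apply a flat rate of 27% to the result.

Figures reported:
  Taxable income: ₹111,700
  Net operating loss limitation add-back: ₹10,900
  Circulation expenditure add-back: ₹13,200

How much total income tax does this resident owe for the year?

₹19,541

Minimum tax:
  Adjusted income: ₹111,700 + ₹10,900 + ₹13,200 = ₹135,800
  Less exemption ₹112,000 → base ₹23,800
  ₹23,800 × 27% = ₹6,426

Ordinary income tax:
  ₹53,000 × 8% = ₹4,240
  ₹37,000 × 22% = ₹8,140
  ₹21,700 × 33% = ₹7,161
  → ₹19,541

₹19,541 > ₹6,426, so the ordinary income tax governs.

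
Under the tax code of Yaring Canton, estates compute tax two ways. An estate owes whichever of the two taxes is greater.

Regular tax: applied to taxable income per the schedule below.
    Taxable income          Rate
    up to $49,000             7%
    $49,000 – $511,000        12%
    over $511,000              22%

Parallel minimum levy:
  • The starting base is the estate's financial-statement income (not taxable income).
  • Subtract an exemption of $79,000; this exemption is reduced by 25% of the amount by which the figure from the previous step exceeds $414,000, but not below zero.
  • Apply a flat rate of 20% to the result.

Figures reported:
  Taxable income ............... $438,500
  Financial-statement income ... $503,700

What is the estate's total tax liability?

$89,425

Regular tax:
  $49,000 × 7% = $3,430
  $389,500 × 12% = $46,740
  → $50,170

Parallel minimum levy:
  Base (financial-statement income): $503,700
  Exemption: $79,000 − 25% × ($503,700 − $414,000) = $79,000 − $22,425 = $56,575
  Base: $503,700 − $56,575 = $447,125
  $447,125 × 20% = $89,425

$89,425 > $50,170, so the parallel minimum levy is the binding amount.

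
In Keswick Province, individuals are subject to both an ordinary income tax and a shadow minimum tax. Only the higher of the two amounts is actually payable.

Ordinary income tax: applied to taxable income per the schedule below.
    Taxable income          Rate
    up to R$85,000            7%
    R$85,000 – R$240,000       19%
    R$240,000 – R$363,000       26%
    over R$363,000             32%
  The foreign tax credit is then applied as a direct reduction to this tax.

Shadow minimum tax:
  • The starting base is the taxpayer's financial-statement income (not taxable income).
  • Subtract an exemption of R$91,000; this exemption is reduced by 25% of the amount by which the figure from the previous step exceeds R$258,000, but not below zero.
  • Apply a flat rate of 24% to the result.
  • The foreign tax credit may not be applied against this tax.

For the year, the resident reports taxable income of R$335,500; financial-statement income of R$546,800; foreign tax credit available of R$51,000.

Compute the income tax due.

R$126,720

Ordinary income tax:
  R$85,000 × 7% = R$5,950
  R$155,000 × 19% = R$29,450
  R$95,500 × 26% = R$24,830
  → R$60,230
  Less foreign tax credit R$51,000 → R$9,230

Shadow minimum tax:
  Base (financial-statement income): R$546,800
  Exemption: R$91,000 − 25% × (R$546,800 − R$258,000) = R$91,000 − R$72,200 = R$18,800
  Base: R$546,800 − R$18,800 = R$528,000
  R$528,000 × 24% = R$126,720

R$126,720 > R$9,230, so the shadow minimum tax is the binding amount.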